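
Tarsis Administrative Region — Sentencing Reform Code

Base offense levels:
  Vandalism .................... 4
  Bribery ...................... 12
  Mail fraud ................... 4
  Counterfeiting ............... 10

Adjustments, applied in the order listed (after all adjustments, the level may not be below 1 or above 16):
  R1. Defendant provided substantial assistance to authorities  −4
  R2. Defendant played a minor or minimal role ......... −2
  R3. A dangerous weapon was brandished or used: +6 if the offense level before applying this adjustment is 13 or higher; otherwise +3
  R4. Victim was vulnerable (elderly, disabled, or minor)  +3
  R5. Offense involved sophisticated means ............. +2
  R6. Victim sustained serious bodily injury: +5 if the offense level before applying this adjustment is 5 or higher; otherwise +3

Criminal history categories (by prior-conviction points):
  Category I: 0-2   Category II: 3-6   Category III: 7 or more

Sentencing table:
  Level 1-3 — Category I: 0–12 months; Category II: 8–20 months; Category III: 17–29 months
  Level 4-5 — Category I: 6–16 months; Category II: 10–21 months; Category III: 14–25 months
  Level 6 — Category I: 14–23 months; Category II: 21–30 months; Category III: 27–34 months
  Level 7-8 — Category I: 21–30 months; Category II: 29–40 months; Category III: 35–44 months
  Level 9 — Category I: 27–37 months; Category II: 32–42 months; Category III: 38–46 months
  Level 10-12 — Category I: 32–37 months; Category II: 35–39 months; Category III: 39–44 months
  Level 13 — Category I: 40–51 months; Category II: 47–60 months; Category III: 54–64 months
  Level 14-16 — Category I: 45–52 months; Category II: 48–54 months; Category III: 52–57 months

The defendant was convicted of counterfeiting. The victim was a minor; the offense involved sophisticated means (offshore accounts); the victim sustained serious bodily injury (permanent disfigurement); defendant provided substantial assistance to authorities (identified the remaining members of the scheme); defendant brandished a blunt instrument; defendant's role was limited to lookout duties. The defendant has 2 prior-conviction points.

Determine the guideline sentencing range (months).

Base offense level for counterfeiting: 10.
R1 applies: 10 − 4 = 6.
R2 applies: 6 − 2 = 4.
R3 applies (level before this adjustment is 4 < 13, so +3): 4 + 3 = 7.
R4 applies: 7 + 3 = 10.
R5 applies: 10 + 2 = 12.
R6 applies (level before this adjustment is 12 ≥ 5, so +5): 12 + 5 = 17.
Level 17 exceeds the maximum of 16; capped at 16.
Final offense level: 16.
Criminal history: 2 prior points → Category I (0-2).
Level 16 falls in the 14-16 band.
Grid: Level 14-16 × Category I = 45-52 months.

45-52 months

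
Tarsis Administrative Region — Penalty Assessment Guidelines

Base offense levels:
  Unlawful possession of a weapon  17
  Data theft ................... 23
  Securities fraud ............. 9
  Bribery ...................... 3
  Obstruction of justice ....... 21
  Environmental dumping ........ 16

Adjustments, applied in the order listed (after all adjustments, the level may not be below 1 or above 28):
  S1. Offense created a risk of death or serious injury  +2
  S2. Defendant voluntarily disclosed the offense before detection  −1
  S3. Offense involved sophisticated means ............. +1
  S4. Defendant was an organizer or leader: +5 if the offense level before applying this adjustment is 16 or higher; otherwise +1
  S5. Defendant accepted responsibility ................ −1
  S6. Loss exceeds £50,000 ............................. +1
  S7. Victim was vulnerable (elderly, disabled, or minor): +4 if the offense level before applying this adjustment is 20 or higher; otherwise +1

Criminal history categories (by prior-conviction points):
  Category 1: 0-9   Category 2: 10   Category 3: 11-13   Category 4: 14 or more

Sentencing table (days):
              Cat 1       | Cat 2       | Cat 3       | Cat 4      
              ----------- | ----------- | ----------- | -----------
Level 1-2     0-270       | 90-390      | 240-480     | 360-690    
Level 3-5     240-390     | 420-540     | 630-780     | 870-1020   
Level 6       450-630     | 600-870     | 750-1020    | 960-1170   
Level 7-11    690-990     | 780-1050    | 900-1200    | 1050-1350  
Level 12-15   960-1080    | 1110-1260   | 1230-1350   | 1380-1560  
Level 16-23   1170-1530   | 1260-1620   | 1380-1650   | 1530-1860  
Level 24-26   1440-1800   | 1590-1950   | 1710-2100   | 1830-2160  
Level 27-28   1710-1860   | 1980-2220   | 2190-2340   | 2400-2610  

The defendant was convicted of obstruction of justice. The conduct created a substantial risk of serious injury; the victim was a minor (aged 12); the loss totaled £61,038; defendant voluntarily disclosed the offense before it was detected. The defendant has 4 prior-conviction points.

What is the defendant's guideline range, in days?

Base offense level for obstruction of justice: 21.
S1 applies: 21 + 2 = 23.
S2 applies: 23 − 1 = 22.
S5 does not apply.
S6 applies: 22 + 1 = 23.
S7 applies (level before this adjustment is 23 ≥ 20, so +4): 23 + 4 = 27.
Final offense level: 27.
Criminal history: 4 prior points → Category 1 (0-9).
Level 27 falls in the 27-28 band.
Grid: Level 27-28 × Category 1 = 1710-1860 days.

1710-1860 days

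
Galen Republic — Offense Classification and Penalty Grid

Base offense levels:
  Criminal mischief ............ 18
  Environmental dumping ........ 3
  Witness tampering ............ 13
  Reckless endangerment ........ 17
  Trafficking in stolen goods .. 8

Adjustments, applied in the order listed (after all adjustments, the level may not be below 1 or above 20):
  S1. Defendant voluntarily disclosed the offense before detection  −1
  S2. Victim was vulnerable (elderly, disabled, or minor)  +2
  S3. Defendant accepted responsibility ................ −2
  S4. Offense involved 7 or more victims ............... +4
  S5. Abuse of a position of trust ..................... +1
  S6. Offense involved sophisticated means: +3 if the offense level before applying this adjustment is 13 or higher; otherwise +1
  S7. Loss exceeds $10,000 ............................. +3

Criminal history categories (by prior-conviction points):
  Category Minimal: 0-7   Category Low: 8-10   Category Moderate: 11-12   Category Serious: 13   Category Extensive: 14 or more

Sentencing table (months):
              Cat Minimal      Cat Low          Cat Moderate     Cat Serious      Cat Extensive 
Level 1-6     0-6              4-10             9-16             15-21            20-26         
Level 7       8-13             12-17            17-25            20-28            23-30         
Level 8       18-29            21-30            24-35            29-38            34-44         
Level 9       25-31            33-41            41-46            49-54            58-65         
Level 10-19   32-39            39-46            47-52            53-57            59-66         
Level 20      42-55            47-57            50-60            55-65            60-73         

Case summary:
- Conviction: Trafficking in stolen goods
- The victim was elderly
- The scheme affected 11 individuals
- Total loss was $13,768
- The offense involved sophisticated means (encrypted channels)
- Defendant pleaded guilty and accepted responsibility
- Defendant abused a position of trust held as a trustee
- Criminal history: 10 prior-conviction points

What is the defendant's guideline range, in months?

39-46 months

Base offense level for trafficking in stolen goods: 8.
S2 applies: 8 + 2 = 10.
S3 applies: 10 − 2 = 8.
S4 applies: 8 + 4 = 12.
S5 applies: 12 + 1 = 13.
S6 applies (level before this adjustment is 13 ≥ 13, so +3): 13 + 3 = 16.
S7 applies: 16 + 3 = 19.
Final offense level: 19.
Criminal history: 10 prior points → Category Low (8-10).
Level 19 falls in the 10-19 band.
Grid: Level 10-19 × Category Low = 39-46 months.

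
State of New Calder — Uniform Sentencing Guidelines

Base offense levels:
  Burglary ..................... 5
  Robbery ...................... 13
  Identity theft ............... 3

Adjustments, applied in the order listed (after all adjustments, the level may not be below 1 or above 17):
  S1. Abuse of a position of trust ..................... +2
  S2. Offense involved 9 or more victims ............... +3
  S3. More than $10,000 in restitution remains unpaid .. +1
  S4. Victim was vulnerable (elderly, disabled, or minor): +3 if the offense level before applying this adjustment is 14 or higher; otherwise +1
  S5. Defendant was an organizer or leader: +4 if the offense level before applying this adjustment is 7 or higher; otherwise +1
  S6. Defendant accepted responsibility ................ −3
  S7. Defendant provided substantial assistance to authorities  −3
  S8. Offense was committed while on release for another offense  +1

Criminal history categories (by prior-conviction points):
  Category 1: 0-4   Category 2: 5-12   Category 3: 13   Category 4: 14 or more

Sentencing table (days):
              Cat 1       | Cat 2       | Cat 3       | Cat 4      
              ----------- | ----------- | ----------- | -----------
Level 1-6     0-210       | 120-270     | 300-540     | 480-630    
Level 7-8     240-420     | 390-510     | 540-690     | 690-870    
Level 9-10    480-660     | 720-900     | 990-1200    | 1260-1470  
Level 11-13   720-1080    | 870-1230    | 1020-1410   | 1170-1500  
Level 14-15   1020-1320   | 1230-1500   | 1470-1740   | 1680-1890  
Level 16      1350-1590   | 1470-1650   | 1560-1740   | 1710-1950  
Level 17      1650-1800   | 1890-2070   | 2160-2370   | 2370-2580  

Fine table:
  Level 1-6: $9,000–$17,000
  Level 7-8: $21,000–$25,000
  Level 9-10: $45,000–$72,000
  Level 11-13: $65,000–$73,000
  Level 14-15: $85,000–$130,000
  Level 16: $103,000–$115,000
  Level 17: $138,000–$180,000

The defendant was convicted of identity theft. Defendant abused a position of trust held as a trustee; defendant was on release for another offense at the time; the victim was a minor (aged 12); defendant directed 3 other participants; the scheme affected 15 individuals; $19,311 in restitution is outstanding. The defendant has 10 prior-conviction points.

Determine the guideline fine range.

Base offense level for identity theft: 3.
S1 applies: 3 + 2 = 5.
S2 applies: 5 + 3 = 8.
S3 applies: 8 + 1 = 9.
S4 applies (level before this adjustment is 9 < 14, so +1): 9 + 1 = 10.
S5 applies (level before this adjustment is 10 ≥ 7, so +4): 10 + 4 = 14.
S6 does not apply.
S7 does not apply.
S8 applies: 14 + 1 = 15.
Final offense level: 15.
Level 15 falls in the 14-15 band.
Fine table: Level 14-15 → $85,000–$130,000.

$85,000–$130,000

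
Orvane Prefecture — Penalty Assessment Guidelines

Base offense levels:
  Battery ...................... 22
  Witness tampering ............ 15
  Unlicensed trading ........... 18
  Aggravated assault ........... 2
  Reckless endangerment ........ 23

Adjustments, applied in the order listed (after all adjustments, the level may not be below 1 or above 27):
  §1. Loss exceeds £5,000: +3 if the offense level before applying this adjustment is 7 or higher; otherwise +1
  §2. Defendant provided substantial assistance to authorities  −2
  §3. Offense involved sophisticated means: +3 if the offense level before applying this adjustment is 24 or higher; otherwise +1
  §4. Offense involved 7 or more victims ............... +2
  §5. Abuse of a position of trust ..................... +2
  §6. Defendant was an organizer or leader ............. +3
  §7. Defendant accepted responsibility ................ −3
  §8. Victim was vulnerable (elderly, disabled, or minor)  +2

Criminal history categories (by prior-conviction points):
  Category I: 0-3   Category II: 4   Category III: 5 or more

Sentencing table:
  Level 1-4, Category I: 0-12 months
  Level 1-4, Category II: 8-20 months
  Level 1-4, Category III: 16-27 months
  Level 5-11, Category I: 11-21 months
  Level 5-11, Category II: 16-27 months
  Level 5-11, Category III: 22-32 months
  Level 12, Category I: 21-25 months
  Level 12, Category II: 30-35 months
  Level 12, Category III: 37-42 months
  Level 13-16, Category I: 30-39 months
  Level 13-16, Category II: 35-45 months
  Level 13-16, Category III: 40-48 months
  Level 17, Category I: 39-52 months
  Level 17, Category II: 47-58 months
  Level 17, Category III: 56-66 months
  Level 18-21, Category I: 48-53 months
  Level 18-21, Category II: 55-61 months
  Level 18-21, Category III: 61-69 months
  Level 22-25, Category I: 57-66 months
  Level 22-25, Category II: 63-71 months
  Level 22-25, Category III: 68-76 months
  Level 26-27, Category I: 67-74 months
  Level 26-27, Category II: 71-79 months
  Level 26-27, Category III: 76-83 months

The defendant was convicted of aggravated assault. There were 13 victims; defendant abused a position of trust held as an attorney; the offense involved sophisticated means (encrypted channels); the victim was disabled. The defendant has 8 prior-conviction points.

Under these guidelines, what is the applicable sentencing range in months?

Base offense level for aggravated assault: 2.
§2 does not apply.
§3 applies (level before this adjustment is 2 < 24, so +1): 2 + 1 = 3.
§4 applies: 3 + 2 = 5.
§5 applies: 5 + 2 = 7.
§6 does not apply.
§7 does not apply.
§8 applies: 7 + 2 = 9.
Final offense level: 9.
Criminal history: 8 prior points → Category III (5+).
Level 9 falls in the 5-11 band.
Grid: Level 5-11 × Category III = 22-32 months.

22-32 months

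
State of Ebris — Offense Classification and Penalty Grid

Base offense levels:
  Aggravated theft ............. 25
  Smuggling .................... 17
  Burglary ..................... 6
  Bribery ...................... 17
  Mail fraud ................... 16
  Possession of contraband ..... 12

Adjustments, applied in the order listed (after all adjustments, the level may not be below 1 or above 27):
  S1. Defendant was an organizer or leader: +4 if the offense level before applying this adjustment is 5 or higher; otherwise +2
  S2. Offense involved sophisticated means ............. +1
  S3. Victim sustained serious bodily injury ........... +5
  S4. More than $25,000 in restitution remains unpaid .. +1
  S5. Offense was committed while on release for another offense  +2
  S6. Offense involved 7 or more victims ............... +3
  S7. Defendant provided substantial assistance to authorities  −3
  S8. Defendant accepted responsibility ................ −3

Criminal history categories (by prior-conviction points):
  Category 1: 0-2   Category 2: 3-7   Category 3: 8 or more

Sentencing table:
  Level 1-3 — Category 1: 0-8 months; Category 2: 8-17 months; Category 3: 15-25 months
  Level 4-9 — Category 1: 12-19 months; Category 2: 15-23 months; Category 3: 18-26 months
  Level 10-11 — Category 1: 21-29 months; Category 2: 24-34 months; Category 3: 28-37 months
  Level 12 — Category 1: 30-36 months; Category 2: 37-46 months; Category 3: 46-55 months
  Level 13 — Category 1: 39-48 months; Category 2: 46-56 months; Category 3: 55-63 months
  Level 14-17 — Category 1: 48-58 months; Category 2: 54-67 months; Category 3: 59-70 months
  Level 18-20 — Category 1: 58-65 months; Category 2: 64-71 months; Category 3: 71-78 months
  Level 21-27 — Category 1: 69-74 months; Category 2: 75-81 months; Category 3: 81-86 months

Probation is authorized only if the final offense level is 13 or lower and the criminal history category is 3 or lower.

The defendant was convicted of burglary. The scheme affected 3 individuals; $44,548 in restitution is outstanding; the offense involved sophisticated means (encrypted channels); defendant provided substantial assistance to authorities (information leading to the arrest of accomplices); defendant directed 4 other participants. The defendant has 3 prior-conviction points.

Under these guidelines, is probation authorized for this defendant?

Yes

Base offense level for burglary: 6.
S1 applies (level before this adjustment is 6 ≥ 5, so +4): 6 + 4 = 10.
S2 applies: 10 + 1 = 11.
S3 does not apply.
S4 applies: 11 + 1 = 12.
S6 does not apply.
S7 applies: 12 − 3 = 9.
Final offense level: 9.
Criminal history: 3 prior points → Category 2 (3-7).
Level 9 falls in the 4-9 band.
Grid: Level 4-9 × Category 2 = 15-23 months.
Probation check: level 9 ≤ 13 and category 2 ≤ 3 → eligible.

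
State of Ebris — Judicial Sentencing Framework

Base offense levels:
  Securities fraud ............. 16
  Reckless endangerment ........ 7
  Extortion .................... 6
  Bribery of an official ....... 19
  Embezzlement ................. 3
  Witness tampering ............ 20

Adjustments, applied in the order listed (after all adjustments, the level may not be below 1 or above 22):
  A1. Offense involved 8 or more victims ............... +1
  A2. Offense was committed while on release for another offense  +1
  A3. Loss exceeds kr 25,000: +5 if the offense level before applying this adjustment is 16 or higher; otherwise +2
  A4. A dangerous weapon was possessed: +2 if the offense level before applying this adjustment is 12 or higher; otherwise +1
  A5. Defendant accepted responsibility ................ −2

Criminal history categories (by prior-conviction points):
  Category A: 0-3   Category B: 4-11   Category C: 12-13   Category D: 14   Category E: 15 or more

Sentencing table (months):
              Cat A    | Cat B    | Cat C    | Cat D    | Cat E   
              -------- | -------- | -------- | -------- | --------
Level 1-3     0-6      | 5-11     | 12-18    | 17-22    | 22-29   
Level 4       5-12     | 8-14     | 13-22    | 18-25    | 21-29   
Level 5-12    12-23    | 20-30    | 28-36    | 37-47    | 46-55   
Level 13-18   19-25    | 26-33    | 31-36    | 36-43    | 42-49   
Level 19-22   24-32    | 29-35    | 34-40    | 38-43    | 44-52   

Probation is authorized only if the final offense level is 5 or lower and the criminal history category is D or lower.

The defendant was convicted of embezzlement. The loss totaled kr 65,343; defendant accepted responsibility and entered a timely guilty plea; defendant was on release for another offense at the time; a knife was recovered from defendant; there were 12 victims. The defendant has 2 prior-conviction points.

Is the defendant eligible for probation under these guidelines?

Base offense level for embezzlement: 3.
A1 applies: 3 + 1 = 4.
A2 applies: 4 + 1 = 5.
A3 applies (level before this adjustment is 5 < 16, so +2): 5 + 2 = 7.
A4 applies (level before this adjustment is 7 < 12, so +1): 7 + 1 = 8.
A5 applies: 8 − 2 = 6.
Final offense level: 6.
Criminal history: 2 prior points → Category A (0-3).
Level 6 falls in the 5-12 band.
Grid: Level 5-12 × Category A = 12-23 months.
Probation check: level 6 > 5 and category A ≤ D → not eligible.

No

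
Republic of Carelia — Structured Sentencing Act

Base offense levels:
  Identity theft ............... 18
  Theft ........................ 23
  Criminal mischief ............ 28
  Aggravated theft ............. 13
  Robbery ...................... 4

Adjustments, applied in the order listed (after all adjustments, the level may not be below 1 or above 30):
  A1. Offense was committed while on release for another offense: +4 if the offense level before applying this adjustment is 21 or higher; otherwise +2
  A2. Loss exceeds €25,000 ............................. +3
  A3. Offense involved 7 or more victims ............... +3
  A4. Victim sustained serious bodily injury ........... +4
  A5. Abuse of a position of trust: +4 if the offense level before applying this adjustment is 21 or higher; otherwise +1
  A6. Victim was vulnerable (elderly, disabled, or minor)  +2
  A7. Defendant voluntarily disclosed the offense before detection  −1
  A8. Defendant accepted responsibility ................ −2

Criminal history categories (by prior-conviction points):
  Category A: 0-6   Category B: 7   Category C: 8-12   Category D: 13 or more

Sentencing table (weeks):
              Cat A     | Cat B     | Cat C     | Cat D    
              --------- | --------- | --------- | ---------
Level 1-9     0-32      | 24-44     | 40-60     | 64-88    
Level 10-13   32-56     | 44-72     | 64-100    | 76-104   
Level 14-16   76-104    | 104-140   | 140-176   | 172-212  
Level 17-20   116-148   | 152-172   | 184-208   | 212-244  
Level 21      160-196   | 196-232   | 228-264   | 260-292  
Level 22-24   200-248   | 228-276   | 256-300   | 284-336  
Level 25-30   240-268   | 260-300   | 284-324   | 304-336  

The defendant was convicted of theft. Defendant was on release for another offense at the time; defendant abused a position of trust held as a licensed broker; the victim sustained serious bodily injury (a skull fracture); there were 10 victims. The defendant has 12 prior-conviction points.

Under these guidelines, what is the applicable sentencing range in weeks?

Base offense level for theft: 23.
A1 applies (level before this adjustment is 23 ≥ 21, so +4): 23 + 4 = 27.
A3 applies: 27 + 3 = 30.
A4 applies: 30 + 4 = 34.
A5 applies (level before this adjustment is 34 ≥ 21, so +4): 34 + 4 = 38.
A6 does not apply.
A7 does not apply.
A8 does not apply.
Level 38 exceeds the maximum of 30; capped at 30.
Final offense level: 30.
Criminal history: 12 prior points → Category C (8-12).
Level 30 falls in the 25-30 band.
Grid: Level 25-30 × Category C = 284-324 weeks.

284-324 weeks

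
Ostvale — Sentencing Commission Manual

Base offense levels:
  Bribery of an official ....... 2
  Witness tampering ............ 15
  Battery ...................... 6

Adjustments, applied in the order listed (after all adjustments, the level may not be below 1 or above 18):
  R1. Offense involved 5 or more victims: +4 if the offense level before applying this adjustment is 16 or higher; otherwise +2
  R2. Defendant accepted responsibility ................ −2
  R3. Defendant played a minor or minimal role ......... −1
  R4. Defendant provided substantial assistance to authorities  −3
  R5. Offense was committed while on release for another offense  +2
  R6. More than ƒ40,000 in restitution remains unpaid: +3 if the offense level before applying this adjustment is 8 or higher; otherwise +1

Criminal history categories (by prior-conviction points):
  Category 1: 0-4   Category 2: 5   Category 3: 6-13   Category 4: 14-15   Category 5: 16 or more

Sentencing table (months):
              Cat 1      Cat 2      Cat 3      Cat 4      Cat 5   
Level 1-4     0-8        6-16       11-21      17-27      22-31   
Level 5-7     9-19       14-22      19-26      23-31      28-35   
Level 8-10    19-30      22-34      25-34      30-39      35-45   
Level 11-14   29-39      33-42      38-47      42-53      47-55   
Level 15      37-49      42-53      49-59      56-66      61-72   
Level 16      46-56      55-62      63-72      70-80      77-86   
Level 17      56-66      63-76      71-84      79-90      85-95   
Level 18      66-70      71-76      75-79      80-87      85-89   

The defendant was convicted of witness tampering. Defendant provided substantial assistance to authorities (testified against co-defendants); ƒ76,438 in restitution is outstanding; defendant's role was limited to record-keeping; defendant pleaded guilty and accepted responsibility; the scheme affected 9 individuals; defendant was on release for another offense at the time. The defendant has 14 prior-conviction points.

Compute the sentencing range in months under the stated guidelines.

Base offense level for witness tampering: 15.
R1 applies (level before this adjustment is 15 < 16, so +2): 15 + 2 = 17.
R2 applies: 17 − 2 = 15.
R3 applies: 15 − 1 = 14.
R4 applies: 14 − 3 = 11.
R5 applies: 11 + 2 = 13.
R6 applies (level before this adjustment is 13 ≥ 8, so +3): 13 + 3 = 16.
Final offense level: 16.
Criminal history: 14 prior points → Category 4 (14-15).
Level 16 falls in the 16 band.
Grid: Level 16 × Category 4 = 70-80 months.

70-80 months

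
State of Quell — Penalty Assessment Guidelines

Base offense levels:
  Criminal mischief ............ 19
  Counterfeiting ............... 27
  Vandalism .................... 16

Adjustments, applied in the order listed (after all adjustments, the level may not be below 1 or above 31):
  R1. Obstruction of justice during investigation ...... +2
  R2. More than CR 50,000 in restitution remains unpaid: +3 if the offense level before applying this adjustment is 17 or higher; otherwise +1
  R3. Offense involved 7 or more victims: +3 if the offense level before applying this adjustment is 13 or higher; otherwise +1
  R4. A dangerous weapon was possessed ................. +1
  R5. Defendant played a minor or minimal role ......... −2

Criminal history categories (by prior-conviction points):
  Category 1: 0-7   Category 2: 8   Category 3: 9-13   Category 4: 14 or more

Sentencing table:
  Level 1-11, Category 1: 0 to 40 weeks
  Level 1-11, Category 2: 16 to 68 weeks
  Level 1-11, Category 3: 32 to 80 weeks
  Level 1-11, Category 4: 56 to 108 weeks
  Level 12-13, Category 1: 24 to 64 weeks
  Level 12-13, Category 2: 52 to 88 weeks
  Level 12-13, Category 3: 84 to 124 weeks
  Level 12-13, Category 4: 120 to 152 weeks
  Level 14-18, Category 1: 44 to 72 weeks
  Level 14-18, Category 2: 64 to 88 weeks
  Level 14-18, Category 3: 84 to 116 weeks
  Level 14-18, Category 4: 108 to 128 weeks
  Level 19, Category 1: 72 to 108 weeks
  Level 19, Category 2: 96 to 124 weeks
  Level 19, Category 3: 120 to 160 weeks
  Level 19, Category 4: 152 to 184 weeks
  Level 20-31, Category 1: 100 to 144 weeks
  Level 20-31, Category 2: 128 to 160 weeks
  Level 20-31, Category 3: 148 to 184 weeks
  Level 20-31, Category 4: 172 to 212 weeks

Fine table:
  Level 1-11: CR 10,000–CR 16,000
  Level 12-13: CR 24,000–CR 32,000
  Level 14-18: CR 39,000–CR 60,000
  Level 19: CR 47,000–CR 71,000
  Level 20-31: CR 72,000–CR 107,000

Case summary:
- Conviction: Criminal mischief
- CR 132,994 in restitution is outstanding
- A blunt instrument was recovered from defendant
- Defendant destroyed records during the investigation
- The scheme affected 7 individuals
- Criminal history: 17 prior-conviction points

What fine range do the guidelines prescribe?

CR 72,000–CR 107,000

Base offense level for criminal mischief: 19.
R1 applies: 19 + 2 = 21.
R2 applies (level before this adjustment is 21 ≥ 17, so +3): 21 + 3 = 24.
R3 applies (level before this adjustment is 24 ≥ 13, so +3): 24 + 3 = 27.
R4 applies: 27 + 1 = 28.
Final offense level: 28.
Level 28 falls in the 20-31 band.
Fine table: Level 20-31 → CR 72,000–CR 107,000.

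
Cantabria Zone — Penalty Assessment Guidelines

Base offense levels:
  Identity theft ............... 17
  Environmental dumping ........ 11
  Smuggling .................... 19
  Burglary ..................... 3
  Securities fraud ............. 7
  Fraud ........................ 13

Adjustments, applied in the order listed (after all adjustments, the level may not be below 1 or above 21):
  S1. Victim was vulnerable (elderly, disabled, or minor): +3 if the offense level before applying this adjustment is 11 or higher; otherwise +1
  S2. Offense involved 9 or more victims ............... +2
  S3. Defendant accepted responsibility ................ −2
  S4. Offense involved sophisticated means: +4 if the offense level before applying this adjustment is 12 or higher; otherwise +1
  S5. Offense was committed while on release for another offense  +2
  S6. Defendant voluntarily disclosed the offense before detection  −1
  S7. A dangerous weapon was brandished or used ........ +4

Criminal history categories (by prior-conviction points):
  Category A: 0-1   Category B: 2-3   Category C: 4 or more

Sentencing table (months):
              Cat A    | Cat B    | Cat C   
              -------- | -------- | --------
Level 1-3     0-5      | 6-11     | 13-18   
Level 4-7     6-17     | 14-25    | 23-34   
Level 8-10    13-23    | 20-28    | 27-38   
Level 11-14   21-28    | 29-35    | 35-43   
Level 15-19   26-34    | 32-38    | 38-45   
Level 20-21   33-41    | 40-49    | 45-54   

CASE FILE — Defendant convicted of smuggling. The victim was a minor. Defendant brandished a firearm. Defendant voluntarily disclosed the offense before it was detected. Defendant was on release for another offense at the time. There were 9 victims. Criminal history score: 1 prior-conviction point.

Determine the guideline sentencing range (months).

33-41 months

Base offense level for smuggling: 19.
S1 applies (level before this adjustment is 19 ≥ 11, so +3): 19 + 3 = 22.
S2 applies: 22 + 2 = 24.
S3 does not apply.
S5 applies: 24 + 2 = 26.
S6 applies: 26 − 1 = 25.
S7 applies: 25 + 4 = 29.
Level 29 exceeds the maximum of 21; capped at 21.
Final offense level: 21.
Criminal history: 1 prior point → Category A (0-1).
Level 21 falls in the 20-21 band.
Grid: Level 20-21 × Category A = 33-41 months.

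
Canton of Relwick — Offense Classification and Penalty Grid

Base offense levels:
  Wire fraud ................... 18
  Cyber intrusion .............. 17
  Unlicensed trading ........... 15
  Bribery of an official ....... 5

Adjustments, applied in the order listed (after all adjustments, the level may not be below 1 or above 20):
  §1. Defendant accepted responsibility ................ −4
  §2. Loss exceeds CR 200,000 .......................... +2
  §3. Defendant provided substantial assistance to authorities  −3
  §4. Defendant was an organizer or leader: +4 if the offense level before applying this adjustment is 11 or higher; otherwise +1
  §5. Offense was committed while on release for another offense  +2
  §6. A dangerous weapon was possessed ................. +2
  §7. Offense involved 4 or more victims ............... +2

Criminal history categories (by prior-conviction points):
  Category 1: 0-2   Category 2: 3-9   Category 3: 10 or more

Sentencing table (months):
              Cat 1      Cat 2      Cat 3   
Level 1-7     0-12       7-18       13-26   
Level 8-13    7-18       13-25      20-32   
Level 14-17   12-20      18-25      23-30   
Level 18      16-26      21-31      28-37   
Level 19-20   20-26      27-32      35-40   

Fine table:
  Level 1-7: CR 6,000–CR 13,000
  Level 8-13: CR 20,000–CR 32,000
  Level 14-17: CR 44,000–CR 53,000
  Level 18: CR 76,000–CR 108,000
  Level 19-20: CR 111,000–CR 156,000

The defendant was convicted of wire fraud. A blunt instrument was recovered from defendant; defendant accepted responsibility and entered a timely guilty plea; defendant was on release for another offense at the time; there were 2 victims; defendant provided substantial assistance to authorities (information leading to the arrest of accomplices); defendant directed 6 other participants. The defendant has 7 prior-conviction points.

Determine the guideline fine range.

CR 111,000–CR 156,000

Base offense level for wire fraud: 18.
§1 applies: 18 − 4 = 14.
§2 does not apply.
§3 applies: 14 − 3 = 11.
§4 applies (level before this adjustment is 11 ≥ 11, so +4): 11 + 4 = 15.
§5 applies: 15 + 2 = 17.
§6 applies: 17 + 2 = 19.
§7 does not apply.
Final offense level: 19.
Level 19 falls in the 19-20 band.
Fine table: Level 19-20 → CR 111,000–CR 156,000.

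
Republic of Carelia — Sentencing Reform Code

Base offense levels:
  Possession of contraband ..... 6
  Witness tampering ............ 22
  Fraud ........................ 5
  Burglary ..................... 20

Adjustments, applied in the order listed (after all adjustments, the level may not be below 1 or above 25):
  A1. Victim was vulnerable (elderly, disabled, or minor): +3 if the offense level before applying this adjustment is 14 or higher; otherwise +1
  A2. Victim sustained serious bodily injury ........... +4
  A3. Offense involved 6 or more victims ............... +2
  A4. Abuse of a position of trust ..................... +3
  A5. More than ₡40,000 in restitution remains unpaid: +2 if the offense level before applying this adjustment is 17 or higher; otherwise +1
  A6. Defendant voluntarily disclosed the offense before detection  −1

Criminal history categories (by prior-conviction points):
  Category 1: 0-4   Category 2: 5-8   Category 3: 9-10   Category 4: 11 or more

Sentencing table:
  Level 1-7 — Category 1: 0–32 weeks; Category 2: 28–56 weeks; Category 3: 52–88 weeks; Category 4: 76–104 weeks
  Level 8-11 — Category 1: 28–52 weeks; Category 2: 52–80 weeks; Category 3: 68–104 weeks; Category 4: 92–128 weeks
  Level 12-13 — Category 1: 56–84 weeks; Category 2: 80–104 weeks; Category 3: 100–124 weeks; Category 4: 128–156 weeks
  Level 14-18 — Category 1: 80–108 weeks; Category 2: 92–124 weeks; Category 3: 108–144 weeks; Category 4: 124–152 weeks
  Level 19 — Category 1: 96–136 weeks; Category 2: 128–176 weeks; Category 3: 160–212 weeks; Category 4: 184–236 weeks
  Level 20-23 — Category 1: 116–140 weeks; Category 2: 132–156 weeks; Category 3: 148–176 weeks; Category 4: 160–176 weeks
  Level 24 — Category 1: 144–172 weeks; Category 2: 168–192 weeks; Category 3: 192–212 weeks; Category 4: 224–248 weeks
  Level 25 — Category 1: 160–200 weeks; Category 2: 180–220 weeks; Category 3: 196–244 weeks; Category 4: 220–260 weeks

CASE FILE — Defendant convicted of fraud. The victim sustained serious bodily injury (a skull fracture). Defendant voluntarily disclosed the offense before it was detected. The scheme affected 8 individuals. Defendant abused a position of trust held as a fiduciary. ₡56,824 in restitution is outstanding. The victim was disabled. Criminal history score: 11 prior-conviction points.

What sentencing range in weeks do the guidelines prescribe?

124-152 weeks

Base offense level for fraud: 5.
A1 applies (level before this adjustment is 5 < 14, so +1): 5 + 1 = 6.
A2 applies: 6 + 4 = 10.
A3 applies: 10 + 2 = 12.
A4 applies: 12 + 3 = 15.
A5 applies (level before this adjustment is 15 < 17, so +1): 15 + 1 = 16.
A6 applies: 16 − 1 = 15.
Final offense level: 15.
Criminal history: 11 prior points → Category 4 (11+).
Level 15 falls in the 14-18 band.
Grid: Level 14-18 × Category 4 = 124-152 weeks.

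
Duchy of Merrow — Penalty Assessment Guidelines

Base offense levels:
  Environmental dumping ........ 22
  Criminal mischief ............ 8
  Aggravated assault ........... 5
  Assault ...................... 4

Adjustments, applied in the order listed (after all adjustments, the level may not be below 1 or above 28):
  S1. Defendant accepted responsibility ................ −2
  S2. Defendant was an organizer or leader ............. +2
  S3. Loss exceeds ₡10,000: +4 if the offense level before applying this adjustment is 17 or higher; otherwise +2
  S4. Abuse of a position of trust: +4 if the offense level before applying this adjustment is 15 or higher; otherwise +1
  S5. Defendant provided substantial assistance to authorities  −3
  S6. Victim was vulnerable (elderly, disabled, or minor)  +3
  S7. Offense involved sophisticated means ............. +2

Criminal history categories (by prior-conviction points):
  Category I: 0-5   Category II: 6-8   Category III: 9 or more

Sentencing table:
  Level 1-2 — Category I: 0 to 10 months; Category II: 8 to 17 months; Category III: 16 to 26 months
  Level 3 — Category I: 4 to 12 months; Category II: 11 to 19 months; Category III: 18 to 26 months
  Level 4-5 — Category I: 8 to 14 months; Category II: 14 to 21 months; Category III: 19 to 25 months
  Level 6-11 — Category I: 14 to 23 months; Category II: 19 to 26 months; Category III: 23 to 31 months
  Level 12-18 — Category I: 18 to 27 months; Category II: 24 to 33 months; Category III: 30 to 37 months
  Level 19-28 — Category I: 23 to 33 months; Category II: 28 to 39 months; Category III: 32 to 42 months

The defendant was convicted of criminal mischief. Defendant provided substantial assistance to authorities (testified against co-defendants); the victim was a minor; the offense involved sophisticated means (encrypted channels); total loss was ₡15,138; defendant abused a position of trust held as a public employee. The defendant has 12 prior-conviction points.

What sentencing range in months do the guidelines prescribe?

Base offense level for criminal mischief: 8.
S1 does not apply.
S3 applies (level before this adjustment is 8 < 17, so +2): 8 + 2 = 10.
S4 applies (level before this adjustment is 10 < 15, so +1): 10 + 1 = 11.
S5 applies: 11 − 3 = 8.
S6 applies: 8 + 3 = 11.
S7 applies: 11 + 2 = 13.
Final offense level: 13.
Criminal history: 12 prior points → Category III (9+).
Level 13 falls in the 12-18 band.
Grid: Level 12-18 × Category III = 30-37 months.

30-37 months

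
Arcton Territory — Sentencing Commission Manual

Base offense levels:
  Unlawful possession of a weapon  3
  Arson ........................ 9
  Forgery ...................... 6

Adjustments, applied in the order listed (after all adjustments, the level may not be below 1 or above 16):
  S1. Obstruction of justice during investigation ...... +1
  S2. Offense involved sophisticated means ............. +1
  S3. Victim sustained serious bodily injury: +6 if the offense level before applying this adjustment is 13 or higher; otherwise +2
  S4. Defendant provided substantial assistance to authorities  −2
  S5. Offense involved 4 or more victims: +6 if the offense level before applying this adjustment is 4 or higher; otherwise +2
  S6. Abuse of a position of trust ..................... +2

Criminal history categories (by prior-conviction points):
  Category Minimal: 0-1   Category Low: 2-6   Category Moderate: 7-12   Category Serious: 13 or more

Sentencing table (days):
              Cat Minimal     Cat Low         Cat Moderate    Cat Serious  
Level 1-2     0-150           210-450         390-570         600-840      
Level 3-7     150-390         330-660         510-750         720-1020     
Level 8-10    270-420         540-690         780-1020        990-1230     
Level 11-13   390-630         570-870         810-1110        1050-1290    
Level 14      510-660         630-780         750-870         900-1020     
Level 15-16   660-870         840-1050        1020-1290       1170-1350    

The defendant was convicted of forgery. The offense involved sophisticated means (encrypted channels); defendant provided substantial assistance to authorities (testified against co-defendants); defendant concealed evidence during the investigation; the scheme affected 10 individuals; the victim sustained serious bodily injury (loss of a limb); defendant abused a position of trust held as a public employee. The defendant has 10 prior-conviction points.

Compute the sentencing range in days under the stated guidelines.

Base offense level for forgery: 6.
S1 applies: 6 + 1 = 7.
S2 applies: 7 + 1 = 8.
S3 applies (level before this adjustment is 8 < 13, so +2): 8 + 2 = 10.
S4 applies: 10 − 2 = 8.
S5 applies (level before this adjustment is 8 ≥ 4, so +6): 8 + 6 = 14.
S6 applies: 14 + 2 = 16.
Final offense level: 16.
Criminal history: 10 prior points → Category Moderate (7-12).
Level 16 falls in the 15-16 band.
Grid: Level 15-16 × Category Moderate = 1020-1290 days.

1020-1290 days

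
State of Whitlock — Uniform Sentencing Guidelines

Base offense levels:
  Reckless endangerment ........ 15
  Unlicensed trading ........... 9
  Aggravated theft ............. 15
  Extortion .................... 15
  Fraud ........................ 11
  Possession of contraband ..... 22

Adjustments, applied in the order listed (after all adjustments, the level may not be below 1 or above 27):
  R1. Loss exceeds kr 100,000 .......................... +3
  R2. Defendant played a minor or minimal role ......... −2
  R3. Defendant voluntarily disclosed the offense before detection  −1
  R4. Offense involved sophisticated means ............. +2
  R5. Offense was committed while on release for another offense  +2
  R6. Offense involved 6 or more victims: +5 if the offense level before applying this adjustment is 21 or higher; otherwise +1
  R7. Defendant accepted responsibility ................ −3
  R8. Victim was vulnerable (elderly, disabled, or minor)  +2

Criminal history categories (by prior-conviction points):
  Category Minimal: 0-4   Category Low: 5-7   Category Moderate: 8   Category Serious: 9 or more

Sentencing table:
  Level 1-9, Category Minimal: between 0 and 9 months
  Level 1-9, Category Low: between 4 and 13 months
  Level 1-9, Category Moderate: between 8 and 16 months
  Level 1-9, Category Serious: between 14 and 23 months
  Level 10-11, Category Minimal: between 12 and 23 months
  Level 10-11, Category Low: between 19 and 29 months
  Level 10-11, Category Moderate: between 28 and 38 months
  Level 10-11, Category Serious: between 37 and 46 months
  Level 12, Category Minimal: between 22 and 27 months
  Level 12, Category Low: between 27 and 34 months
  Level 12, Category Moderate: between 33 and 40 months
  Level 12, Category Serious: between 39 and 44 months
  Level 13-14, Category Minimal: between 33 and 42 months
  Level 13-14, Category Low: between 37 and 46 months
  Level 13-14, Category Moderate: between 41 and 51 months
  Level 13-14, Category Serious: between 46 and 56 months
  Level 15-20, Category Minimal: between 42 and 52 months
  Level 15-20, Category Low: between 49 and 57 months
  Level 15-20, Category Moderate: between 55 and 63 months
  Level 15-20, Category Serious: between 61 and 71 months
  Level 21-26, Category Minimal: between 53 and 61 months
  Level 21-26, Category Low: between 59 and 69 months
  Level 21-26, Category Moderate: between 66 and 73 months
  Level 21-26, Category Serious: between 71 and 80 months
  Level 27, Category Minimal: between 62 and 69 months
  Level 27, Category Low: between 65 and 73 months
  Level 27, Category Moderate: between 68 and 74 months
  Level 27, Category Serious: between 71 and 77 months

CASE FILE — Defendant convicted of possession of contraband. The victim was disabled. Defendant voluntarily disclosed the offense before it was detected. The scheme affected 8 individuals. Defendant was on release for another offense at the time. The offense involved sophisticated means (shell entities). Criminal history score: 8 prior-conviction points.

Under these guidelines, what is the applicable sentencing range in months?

Base offense level for possession of contraband: 22.
R3 applies: 22 − 1 = 21.
R4 applies: 21 + 2 = 23.
R5 applies: 23 + 2 = 25.
R6 applies (level before this adjustment is 25 ≥ 21, so +5): 25 + 5 = 30.
R8 applies: 30 + 2 = 32.
Level 32 exceeds the maximum of 27; capped at 27.
Final offense level: 27.
Criminal history: 8 prior points → Category Moderate (8).
Level 27 falls in the 27 band.
Grid: Level 27 × Category Moderate = 68-74 months.

68-74 months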